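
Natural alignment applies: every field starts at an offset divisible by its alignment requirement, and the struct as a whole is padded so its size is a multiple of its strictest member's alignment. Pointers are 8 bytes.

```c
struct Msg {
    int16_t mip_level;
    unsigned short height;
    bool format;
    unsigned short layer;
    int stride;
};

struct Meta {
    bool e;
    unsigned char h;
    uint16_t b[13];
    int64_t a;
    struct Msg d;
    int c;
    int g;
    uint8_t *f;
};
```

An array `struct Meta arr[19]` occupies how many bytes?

1368

Msg: @0: mip_level [2B, align 2] → 2; @2: height [2B, align 2] → 4; @4: format [1B, align 1] → 5; +1 pad (align 2); @6: layer [2B, align 2] → 8; @8: stride [4B, align 4] → 12; size 12, align 4
@0: e [1B, align 1] → 1
@1: h [1B, align 1] → 2
@2: b [26B, align 2] → 28
+4 pad (align 8)
@32: a [8B, align 8] → 40
@40: d [12B, align 4] → 52
@52: c [4B, align 4] → 56
@56: g [4B, align 4] → 60
+4 pad (align 8)
@64: f [8B, align 8] → 72
size 72, align 8
array of 19: 19 × 72 = 1368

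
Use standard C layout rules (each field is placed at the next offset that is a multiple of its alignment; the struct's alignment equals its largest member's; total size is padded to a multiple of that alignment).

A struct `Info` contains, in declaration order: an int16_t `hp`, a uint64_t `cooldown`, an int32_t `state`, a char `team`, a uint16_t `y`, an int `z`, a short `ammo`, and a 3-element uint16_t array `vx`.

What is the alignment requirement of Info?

member alignments: hp=2, cooldown=8, state=4, team=1, y=2, z=4, ammo=2, vx=2
max = 8

8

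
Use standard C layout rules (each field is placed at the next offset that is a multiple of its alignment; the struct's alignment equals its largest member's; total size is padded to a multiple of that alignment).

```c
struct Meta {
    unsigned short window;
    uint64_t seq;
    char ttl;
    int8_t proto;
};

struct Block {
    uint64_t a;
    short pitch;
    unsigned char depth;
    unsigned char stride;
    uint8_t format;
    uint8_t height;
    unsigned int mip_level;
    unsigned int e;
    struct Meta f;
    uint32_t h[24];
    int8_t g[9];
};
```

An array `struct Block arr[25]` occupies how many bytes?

4000

Meta: @0: window [2B, align 2] → 2; +6 pad (align 8); @8: seq [8B, align 8] → 16; @16: ttl [1B, align 1] → 17; @17: proto [1B, align 1] → 18; +6 tail pad (align 8); size 24, align 8
@0: a [8B, align 8] → 8
@8: pitch [2B, align 2] → 10
@10: depth [1B, align 1] → 11
@11: stride [1B, align 1] → 12
@12: format [1B, align 1] → 13
@13: height [1B, align 1] → 14
+2 pad (align 4)
@16: mip_level [4B, align 4] → 20
@20: e [4B, align 4] → 24
@24: f [24B, align 8] → 48
@48: h [96B, align 4] → 144
@144: g [9B, align 1] → 153
+7 tail pad (align 8)
size 160, align 8
array of 25: 25 × 160 = 4000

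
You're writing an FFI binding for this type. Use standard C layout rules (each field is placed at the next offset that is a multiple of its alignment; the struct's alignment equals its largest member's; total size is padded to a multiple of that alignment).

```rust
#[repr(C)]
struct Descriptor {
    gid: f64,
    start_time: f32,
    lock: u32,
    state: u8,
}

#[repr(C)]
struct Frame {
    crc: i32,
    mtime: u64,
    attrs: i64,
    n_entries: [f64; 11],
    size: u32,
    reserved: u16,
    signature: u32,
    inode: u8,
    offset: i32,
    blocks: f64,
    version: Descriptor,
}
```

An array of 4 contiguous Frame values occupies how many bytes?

672

Descriptor: gid at 0 (size 8, align 8) → ends 8; start_time at 8 (size 4, align 4) → ends 12; lock at 12 (size 4, align 4) → ends 16; state at 16 (size 1, align 1) → ends 17; tail pad 7 to reach multiple of 8; total 24 bytes, alignment 8
crc at 0 (size 4, align 4) → ends 4
pad 4 to align 8 for mtime
mtime at 8 (size 8, align 8) → ends 16
attrs at 16 (size 8, align 8) → ends 24
n_entries at 24 (size 88, align 8) → ends 112
size at 112 (size 4, align 4) → ends 116
reserved at 116 (size 2, align 2) → ends 118
pad 2 to align 4 for signature
signature at 120 (size 4, align 4) → ends 124
inode at 124 (size 1, align 1) → ends 125
pad 3 to align 4 for offset
offset at 128 (size 4, align 4) → ends 132
pad 4 to align 8 for blocks
blocks at 136 (size 8, align 8) → ends 144
version at 144 (size 24, align 8) → ends 168
total 168 bytes, alignment 8
array of 4: 4 × 168 = 672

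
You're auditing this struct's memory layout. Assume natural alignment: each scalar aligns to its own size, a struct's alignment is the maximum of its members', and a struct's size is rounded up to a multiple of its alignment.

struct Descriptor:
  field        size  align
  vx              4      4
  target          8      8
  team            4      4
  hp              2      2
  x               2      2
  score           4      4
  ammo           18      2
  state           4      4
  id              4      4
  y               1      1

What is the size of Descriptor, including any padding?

vx at 0 (size 4, align 4) → ends 4
pad 4 to align 8 for target
target at 8 (size 8, align 8) → ends 16
team at 16 (size 4, align 4) → ends 20
hp at 20 (size 2, align 2) → ends 22
x at 22 (size 2, align 2) → ends 24
score at 24 (size 4, align 4) → ends 28
ammo at 28 (size 18, align 2) → ends 46
pad 2 to align 4 for state
state at 48 (size 4, align 4) → ends 52
id at 52 (size 4, align 4) → ends 56
y at 56 (size 1, align 1) → ends 57
tail pad 7 to reach multiple of 8
total 64 bytes, alignment 8

64 bytes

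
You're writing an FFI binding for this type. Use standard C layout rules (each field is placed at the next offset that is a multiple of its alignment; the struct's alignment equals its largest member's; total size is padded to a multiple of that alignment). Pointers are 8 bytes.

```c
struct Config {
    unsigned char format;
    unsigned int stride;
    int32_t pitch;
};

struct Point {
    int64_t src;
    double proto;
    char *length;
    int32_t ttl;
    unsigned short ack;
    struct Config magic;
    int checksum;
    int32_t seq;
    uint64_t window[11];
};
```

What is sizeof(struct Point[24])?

3456

Config: format at 0 (size 1, align 1) → ends 1; pad 3 to align 4 for stride; stride at 4 (size 4, align 4) → ends 8; pitch at 8 (size 4, align 4) → ends 12; total 12 bytes, alignment 4
src at 0 (size 8, align 8) → ends 8
proto at 8 (size 8, align 8) → ends 16
length at 16 (size 8, align 8) → ends 24
ttl at 24 (size 4, align 4) → ends 28
ack at 28 (size 2, align 2) → ends 30
pad 2 to align 4 for magic
magic at 32 (size 12, align 4) → ends 44
checksum at 44 (size 4, align 4) → ends 48
seq at 48 (size 4, align 4) → ends 52
pad 4 to align 8 for window
window at 56 (size 88, align 8) → ends 144
total 144 bytes, alignment 8
array of 24: 24 × 144 = 3456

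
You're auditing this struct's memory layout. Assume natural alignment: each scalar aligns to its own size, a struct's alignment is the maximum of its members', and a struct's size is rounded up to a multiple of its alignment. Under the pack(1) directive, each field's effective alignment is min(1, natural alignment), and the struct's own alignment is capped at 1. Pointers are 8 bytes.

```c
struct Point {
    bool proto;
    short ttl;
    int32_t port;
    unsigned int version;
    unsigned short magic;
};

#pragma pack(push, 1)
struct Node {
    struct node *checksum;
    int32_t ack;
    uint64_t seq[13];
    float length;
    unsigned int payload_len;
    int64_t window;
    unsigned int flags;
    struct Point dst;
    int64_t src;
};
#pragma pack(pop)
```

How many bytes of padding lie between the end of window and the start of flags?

0

Point: @0: proto [1B, align 1] → 1; +1 pad (align 2); @2: ttl [2B, align 2] → 4; @4: port [4B, align 4] → 8; @8: version [4B, align 4] → 12; @12: magic [2B, align 2] → 14; +2 tail pad (align 4); size 16, align 4
@0: checksum [8B, align 1] → 8
@8: ack [4B, align 1] → 12
@12: seq [104B, align 1] → 116
@116: length [4B, align 1] → 120
@120: payload_len [4B, align 1] → 124
@124: window [8B, align 1] → 132
@132: flags [4B, align 1] → 136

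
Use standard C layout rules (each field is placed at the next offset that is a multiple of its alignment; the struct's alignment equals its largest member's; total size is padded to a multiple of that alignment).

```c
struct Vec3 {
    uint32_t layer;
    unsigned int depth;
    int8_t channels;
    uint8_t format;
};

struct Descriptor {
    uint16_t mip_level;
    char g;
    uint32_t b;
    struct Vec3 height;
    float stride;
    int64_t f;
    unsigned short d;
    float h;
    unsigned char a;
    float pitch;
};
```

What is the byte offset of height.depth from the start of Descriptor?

12

Vec3: @0: layer [4B, align 4] → 4; @4: depth [4B, align 4] → 8; @8: channels [1B, align 1] → 9; @9: format [1B, align 1] → 10; +2 tail pad (align 4); size 12, align 4
@0: mip_level [2B, align 2] → 2
@2: g [1B, align 1] → 3
+1 pad (align 4)
@4: b [4B, align 4] → 8
@8: height [12B, align 4] → 20
within Vec3: depth at 4
8 + 4 = 12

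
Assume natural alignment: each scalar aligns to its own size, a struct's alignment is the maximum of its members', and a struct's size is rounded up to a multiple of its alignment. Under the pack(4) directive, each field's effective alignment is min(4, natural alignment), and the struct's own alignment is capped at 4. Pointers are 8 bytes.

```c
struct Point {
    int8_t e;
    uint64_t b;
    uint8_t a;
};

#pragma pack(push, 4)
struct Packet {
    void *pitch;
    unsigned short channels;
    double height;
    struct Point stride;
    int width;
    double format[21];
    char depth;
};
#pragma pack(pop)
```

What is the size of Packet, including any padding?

220

Point: e at 0 (size 1, align 1) → ends 1; pad 7 to align 8 for b; b at 8 (size 8, align 8) → ends 16; a at 16 (size 1, align 1) → ends 17; tail pad 7 to reach multiple of 8; total 24 bytes, alignment 8
pitch at 0 (size 8, align 4) → ends 8
channels at 8 (size 2, align 2) → ends 10
pad 2 to align 4 for height
height at 12 (size 8, align 4) → ends 20
stride at 20 (size 24, align 4) → ends 44
width at 44 (size 4, align 4) → ends 48
format at 48 (size 168, align 4) → ends 216
depth at 216 (size 1, align 1) → ends 217
tail pad 3 to reach multiple of 4
total 220 bytes, alignment 4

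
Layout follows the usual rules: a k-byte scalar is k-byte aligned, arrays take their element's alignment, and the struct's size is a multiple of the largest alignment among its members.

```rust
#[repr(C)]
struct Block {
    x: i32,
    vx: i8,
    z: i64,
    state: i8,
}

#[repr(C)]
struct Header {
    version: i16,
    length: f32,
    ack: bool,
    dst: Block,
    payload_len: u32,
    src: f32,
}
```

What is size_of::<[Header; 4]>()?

Block: @0: x [4B, align 4] → 4; @4: vx [1B, align 1] → 5; +3 pad (align 8); @8: z [8B, align 8] → 16; @16: state [1B, align 1] → 17; +7 tail pad (align 8); size 24, align 8
@0: version [2B, align 2] → 2
+2 pad (align 4)
@4: length [4B, align 4] → 8
@8: ack [1B, align 1] → 9
+7 pad (align 8)
@16: dst [24B, align 8] → 40
@40: payload_len [4B, align 4] → 44
@44: src [4B, align 4] → 48
size 48, align 8
array of 4: 4 × 48 = 192

192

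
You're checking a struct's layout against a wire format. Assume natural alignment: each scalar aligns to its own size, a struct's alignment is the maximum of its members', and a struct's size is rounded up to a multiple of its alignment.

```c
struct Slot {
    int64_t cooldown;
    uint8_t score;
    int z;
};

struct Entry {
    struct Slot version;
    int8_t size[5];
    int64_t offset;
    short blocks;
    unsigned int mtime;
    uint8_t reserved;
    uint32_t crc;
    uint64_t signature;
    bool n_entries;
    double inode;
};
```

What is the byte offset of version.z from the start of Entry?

Slot: cooldown at 0 (size 8, align 8) → ends 8; score at 8 (size 1, align 1) → ends 9; pad 3 to align 4 for z; z at 12 (size 4, align 4) → ends 16; total 16 bytes, alignment 8
version at 0 (size 16, align 8) → ends 16
within Slot: z at 12
0 + 12 = 12

12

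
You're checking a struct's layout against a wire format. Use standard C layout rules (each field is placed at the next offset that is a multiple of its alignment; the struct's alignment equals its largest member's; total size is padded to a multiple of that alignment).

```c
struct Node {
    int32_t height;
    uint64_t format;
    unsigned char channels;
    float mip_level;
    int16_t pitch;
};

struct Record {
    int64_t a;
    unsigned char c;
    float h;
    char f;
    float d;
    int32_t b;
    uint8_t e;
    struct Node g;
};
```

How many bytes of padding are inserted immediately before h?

Node: 0..4  height  (4B, 4-aligned); 4..8  -- padding (4B); 8..16  format  (8B, 8-aligned); 16..17  channels  (1B, 1-aligned); 17..20  -- padding (3B); 20..24  mip_level  (4B, 4-aligned); 24..26  pitch  (2B, 2-aligned); 26..32  -- tail padding (6B); sizeof = 32, alignof = 8
0..8  a  (8B, 8-aligned)
8..9  c  (1B, 1-aligned)
9..12  -- padding (3B)
12..16  h  (4B, 4-aligned)

3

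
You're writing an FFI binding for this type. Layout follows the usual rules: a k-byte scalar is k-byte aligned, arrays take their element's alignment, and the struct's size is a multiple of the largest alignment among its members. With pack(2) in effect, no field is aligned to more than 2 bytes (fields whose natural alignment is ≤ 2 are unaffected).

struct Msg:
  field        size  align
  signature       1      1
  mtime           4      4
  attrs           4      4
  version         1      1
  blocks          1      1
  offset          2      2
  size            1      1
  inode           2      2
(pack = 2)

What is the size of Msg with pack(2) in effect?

0..1  signature  (1B, 1-aligned)
1..2  -- padding (1B)
2..6  mtime  (4B, 2-aligned)
6..10  attrs  (4B, 2-aligned)
10..11  version  (1B, 1-aligned)
11..12  blocks  (1B, 1-aligned)
12..14  offset  (2B, 2-aligned)
14..15  size  (1B, 1-aligned)
15..16  -- padding (1B)
16..18  inode  (2B, 2-aligned)
sizeof = 18, alignof = 2

18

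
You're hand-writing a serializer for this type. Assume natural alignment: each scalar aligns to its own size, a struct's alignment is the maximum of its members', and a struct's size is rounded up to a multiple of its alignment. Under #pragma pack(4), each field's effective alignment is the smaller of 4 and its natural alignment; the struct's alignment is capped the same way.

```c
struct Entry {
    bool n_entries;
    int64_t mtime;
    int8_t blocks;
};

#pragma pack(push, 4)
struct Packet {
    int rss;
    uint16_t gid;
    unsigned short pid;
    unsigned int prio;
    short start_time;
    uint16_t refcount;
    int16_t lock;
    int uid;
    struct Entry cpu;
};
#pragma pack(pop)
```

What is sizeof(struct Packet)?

Entry: @0: n_entries [1B, align 1] → 1; +7 pad (align 8); @8: mtime [8B, align 8] → 16; @16: blocks [1B, align 1] → 17; +7 tail pad (align 8); size 24, align 8
@0: rss [4B, align 4] → 4
@4: gid [2B, align 2] → 6
@6: pid [2B, align 2] → 8
@8: prio [4B, align 4] → 12
@12: start_time [2B, align 2] → 14
@14: refcount [2B, align 2] → 16
@16: lock [2B, align 2] → 18
+2 pad (align 4)
@20: uid [4B, align 4] → 24
@24: cpu [24B, align 4] → 48
size 48, align 4

48 bytes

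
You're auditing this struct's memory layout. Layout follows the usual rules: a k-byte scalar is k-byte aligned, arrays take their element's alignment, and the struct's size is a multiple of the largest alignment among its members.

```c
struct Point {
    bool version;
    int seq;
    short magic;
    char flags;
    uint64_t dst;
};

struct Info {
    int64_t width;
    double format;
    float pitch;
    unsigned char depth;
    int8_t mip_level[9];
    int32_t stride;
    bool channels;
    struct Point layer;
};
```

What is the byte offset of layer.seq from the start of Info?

Point: version at 0 (size 1, align 1) → ends 1; pad 3 to align 4 for seq; seq at 4 (size 4, align 4) → ends 8; magic at 8 (size 2, align 2) → ends 10; flags at 10 (size 1, align 1) → ends 11; pad 5 to align 8 for dst; dst at 16 (size 8, align 8) → ends 24; total 24 bytes, alignment 8
width at 0 (size 8, align 8) → ends 8
format at 8 (size 8, align 8) → ends 16
pitch at 16 (size 4, align 4) → ends 20
depth at 20 (size 1, align 1) → ends 21
mip_level at 21 (size 9, align 1) → ends 30
pad 2 to align 4 for stride
stride at 32 (size 4, align 4) → ends 36
channels at 36 (size 1, align 1) → ends 37
pad 3 to align 8 for layer
layer at 40 (size 24, align 8) → ends 64
within Point: seq at 4
40 + 4 = 44

44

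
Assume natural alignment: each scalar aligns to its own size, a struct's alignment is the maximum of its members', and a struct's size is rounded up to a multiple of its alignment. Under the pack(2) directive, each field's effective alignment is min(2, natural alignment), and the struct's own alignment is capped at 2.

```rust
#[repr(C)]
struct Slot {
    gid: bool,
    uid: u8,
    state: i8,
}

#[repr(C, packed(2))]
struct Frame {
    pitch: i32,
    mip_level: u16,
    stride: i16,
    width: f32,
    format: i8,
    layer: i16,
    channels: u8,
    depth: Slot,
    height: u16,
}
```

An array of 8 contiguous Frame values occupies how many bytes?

176

Slot: 0..1  gid  (1B, 1-aligned); 1..2  uid  (1B, 1-aligned); 2..3  state  (1B, 1-aligned); sizeof = 3, alignof = 1
0..4  pitch  (4B, 2-aligned)
4..6  mip_level  (2B, 2-aligned)
6..8  stride  (2B, 2-aligned)
8..12  width  (4B, 2-aligned)
12..13  format  (1B, 1-aligned)
13..14  -- padding (1B)
14..16  layer  (2B, 2-aligned)
16..17  channels  (1B, 1-aligned)
17..20  depth  (3B, 1-aligned)
20..22  height  (2B, 2-aligned)
sizeof = 22, alignof = 2
array of 8: 8 × 22 = 176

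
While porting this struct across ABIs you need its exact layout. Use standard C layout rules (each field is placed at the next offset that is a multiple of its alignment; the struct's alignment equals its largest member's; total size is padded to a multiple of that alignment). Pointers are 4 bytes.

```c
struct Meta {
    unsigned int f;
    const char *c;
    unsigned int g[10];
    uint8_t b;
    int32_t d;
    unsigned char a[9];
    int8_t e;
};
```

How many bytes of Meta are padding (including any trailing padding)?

5

0..4  f  (4B, 4-aligned)
4..8  c  (4B, 4-aligned)
8..48  g  (40B, 4-aligned)
48..49  b  (1B, 1-aligned)
49..52  -- padding (3B)
52..56  d  (4B, 4-aligned)
56..65  a  (9B, 1-aligned)
65..66  e  (1B, 1-aligned)
66..68  -- tail padding (2B)
sizeof = 68, alignof = 4
data bytes 63, size 68 → padding 5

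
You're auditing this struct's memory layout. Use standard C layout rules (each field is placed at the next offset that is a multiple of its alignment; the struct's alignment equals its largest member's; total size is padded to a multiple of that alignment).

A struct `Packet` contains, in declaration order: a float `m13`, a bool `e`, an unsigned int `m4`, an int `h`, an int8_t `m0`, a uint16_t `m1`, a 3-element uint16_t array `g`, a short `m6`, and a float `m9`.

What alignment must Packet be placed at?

4

member alignments: m13=4, e=1, m4=4, h=4, m0=1, m1=2, g=2, m6=2, m9=4
max = 4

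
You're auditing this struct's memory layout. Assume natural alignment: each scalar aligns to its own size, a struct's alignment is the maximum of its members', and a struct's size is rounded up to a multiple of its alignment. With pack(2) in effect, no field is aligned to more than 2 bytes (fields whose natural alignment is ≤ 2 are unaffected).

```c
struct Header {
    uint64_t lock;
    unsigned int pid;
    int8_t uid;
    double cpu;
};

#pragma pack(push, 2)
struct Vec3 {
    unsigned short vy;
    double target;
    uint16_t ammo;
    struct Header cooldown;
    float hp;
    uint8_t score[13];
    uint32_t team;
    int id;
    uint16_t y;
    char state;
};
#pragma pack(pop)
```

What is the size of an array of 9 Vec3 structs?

Header: @0: lock [8B, align 8] → 8; @8: pid [4B, align 4] → 12; @12: uid [1B, align 1] → 13; +3 pad (align 8); @16: cpu [8B, align 8] → 24; size 24, align 8
@0: vy [2B, align 2] → 2
@2: target [8B, align 2] → 10
@10: ammo [2B, align 2] → 12
@12: cooldown [24B, align 2] → 36
@36: hp [4B, align 2] → 40
@40: score [13B, align 1] → 53
+1 pad (align 2)
@54: team [4B, align 2] → 58
@58: id [4B, align 2] → 62
@62: y [2B, align 2] → 64
@64: state [1B, align 1] → 65
+1 tail pad (align 2)
size 66, align 2
array of 9: 9 × 66 = 594

594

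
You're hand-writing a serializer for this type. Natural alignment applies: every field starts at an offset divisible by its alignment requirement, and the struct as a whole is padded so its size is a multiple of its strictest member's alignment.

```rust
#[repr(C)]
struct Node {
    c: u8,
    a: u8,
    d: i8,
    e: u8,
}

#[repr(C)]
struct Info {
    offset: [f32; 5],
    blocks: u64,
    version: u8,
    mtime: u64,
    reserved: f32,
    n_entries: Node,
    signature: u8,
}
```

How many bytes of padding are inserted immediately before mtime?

Node: @0: c [1B, align 1] → 1; @1: a [1B, align 1] → 2; @2: d [1B, align 1] → 3; @3: e [1B, align 1] → 4; size 4, align 1
@0: offset [20B, align 4] → 20
+4 pad (align 8)
@24: blocks [8B, align 8] → 32
@32: version [1B, align 1] → 33
+7 pad (align 8)
@40: mtime [8B, align 8] → 48

7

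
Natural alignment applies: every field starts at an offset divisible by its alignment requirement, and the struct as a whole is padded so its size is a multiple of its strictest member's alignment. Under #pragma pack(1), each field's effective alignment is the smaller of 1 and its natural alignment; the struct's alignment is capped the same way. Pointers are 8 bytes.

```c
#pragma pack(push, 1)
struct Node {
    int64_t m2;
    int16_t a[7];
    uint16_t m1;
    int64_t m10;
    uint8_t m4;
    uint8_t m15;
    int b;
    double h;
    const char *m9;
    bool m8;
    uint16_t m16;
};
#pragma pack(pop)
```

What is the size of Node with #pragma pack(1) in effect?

57

0..8  m2  (8B, 1-aligned)
8..22  a  (14B, 1-aligned)
22..24  m1  (2B, 1-aligned)
24..32  m10  (8B, 1-aligned)
32..33  m4  (1B, 1-aligned)
33..34  m15  (1B, 1-aligned)
34..38  b  (4B, 1-aligned)
38..46  h  (8B, 1-aligned)
46..54  m9  (8B, 1-aligned)
54..55  m8  (1B, 1-aligned)
55..57  m16  (2B, 1-aligned)
sizeof = 57, alignof = 1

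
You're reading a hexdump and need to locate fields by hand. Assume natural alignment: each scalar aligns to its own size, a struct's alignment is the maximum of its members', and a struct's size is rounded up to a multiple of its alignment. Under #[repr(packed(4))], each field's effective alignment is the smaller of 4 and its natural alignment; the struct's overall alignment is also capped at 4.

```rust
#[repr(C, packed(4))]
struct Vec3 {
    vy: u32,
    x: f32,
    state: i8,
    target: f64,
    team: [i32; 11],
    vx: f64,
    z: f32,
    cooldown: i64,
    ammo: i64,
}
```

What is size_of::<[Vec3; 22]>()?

2024

vy at 0 (size 4, align 4) → ends 4
x at 4 (size 4, align 4) → ends 8
state at 8 (size 1, align 1) → ends 9
pad 3 to align 4 for target
target at 12 (size 8, align 4) → ends 20
team at 20 (size 44, align 4) → ends 64
vx at 64 (size 8, align 4) → ends 72
z at 72 (size 4, align 4) → ends 76
cooldown at 76 (size 8, align 4) → ends 84
ammo at 84 (size 8, align 4) → ends 92
total 92 bytes, alignment 4
array of 22: 22 × 92 = 2024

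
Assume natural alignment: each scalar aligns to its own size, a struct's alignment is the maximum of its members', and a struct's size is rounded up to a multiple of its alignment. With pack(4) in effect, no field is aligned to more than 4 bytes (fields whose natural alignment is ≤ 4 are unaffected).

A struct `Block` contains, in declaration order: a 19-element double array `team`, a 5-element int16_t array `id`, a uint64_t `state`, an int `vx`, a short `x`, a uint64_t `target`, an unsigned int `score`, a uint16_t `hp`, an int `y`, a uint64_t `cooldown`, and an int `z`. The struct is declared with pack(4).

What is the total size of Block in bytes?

@0: team [152B, align 4] → 152
@152: id [10B, align 2] → 162
+2 pad (align 4)
@164: state [8B, align 4] → 172
@172: vx [4B, align 4] → 176
@176: x [2B, align 2] → 178
+2 pad (align 4)
@180: target [8B, align 4] → 188
@188: score [4B, align 4] → 192
@192: hp [2B, align 2] → 194
+2 pad (align 4)
@196: y [4B, align 4] → 200
@200: cooldown [8B, align 4] → 208
@208: z [4B, align 4] → 212
size 212, align 4

212 bytes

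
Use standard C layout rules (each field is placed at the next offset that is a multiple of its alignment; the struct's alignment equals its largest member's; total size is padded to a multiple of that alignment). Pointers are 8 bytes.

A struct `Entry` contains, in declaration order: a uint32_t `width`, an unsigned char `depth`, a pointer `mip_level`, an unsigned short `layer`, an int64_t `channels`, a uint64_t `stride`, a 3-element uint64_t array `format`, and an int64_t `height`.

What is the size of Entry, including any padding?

0..4  width  (4B, 4-aligned)
4..5  depth  (1B, 1-aligned)
5..8  -- padding (3B)
8..16  mip_level  (8B, 8-aligned)
16..18  layer  (2B, 2-aligned)
18..24  -- padding (6B)
24..32  channels  (8B, 8-aligned)
32..40  stride  (8B, 8-aligned)
40..64  format  (24B, 8-aligned)
64..72  height  (8B, 8-aligned)
sizeof = 72, alignof = 8

72 bytes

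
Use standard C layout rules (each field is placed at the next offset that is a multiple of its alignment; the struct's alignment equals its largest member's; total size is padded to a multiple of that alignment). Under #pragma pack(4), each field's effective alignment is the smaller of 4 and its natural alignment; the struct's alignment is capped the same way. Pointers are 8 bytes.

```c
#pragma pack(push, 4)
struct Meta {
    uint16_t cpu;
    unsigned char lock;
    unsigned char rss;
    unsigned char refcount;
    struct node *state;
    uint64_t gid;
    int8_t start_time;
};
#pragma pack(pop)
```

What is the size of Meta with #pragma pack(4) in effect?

28

@0: cpu [2B, align 2] → 2
@2: lock [1B, align 1] → 3
@3: rss [1B, align 1] → 4
@4: refcount [1B, align 1] → 5
+3 pad (align 4)
@8: state [8B, align 4] → 16
@16: gid [8B, align 4] → 24
@24: start_time [1B, align 1] → 25
+3 tail pad (align 4)
size 28, align 4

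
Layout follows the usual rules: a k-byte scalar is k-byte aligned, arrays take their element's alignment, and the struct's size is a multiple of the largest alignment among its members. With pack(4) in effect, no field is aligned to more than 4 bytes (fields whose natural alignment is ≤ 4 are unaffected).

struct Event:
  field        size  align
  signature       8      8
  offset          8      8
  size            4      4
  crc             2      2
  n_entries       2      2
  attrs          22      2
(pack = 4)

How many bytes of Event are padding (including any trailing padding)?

2

0..8  signature  (8B, 4-aligned)
8..16  offset  (8B, 4-aligned)
16..20  size  (4B, 4-aligned)
20..22  crc  (2B, 2-aligned)
22..24  n_entries  (2B, 2-aligned)
24..46  attrs  (22B, 2-aligned)
46..48  -- tail padding (2B)
sizeof = 48, alignof = 4
data bytes 46, size 48 → padding 2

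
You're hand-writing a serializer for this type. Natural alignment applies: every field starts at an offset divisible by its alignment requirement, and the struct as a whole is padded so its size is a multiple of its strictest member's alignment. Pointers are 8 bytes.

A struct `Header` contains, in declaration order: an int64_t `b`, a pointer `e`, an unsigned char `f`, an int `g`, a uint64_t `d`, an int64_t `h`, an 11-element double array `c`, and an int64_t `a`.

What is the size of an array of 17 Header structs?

0..8  b  (8B, 8-aligned)
8..16  e  (8B, 8-aligned)
16..17  f  (1B, 1-aligned)
17..20  -- padding (3B)
20..24  g  (4B, 4-aligned)
24..32  d  (8B, 8-aligned)
32..40  h  (8B, 8-aligned)
40..128  c  (88B, 8-aligned)
128..136  a  (8B, 8-aligned)
sizeof = 136, alignof = 8
array of 17: 17 × 136 = 2312

2312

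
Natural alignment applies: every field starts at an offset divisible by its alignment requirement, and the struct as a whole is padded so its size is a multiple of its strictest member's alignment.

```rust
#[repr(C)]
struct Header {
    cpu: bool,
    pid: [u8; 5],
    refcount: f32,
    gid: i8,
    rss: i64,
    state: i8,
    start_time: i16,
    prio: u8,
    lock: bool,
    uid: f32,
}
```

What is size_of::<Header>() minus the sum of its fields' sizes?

12

0..1  cpu  (1B, 1-aligned)
1..6  pid  (5B, 1-aligned)
6..8  -- padding (2B)
8..12  refcount  (4B, 4-aligned)
12..13  gid  (1B, 1-aligned)
13..16  -- padding (3B)
16..24  rss  (8B, 8-aligned)
24..25  state  (1B, 1-aligned)
25..26  -- padding (1B)
26..28  start_time  (2B, 2-aligned)
28..29  prio  (1B, 1-aligned)
29..30  lock  (1B, 1-aligned)
30..32  -- padding (2B)
32..36  uid  (4B, 4-aligned)
36..40  -- tail padding (4B)
sizeof = 40, alignof = 8
data bytes 28, size 40 → padding 12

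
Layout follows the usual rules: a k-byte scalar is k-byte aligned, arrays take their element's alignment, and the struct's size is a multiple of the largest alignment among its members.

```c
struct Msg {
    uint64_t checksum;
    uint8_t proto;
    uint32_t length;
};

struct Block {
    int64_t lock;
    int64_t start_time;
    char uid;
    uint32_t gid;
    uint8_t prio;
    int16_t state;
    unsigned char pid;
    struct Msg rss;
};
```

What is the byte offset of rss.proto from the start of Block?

40

Msg: @0: checksum [8B, align 8] → 8; @8: proto [1B, align 1] → 9; +3 pad (align 4); @12: length [4B, align 4] → 16; size 16, align 8
@0: lock [8B, align 8] → 8
@8: start_time [8B, align 8] → 16
@16: uid [1B, align 1] → 17
+3 pad (align 4)
@20: gid [4B, align 4] → 24
@24: prio [1B, align 1] → 25
+1 pad (align 2)
@26: state [2B, align 2] → 28
@28: pid [1B, align 1] → 29
+3 pad (align 8)
@32: rss [16B, align 8] → 48
within Msg: proto at 8
32 + 8 = 40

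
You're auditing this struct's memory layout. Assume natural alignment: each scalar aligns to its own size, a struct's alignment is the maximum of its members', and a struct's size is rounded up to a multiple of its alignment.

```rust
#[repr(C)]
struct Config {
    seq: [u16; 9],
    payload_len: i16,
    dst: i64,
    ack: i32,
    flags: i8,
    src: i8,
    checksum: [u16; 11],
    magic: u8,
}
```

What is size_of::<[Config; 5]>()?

320

0..18  seq  (18B, 2-aligned)
18..20  payload_len  (2B, 2-aligned)
20..24  -- padding (4B)
24..32  dst  (8B, 8-aligned)
32..36  ack  (4B, 4-aligned)
36..37  flags  (1B, 1-aligned)
37..38  src  (1B, 1-aligned)
38..60  checksum  (22B, 2-aligned)
60..61  magic  (1B, 1-aligned)
61..64  -- tail padding (3B)
sizeof = 64, alignof = 8
array of 5: 5 × 64 = 320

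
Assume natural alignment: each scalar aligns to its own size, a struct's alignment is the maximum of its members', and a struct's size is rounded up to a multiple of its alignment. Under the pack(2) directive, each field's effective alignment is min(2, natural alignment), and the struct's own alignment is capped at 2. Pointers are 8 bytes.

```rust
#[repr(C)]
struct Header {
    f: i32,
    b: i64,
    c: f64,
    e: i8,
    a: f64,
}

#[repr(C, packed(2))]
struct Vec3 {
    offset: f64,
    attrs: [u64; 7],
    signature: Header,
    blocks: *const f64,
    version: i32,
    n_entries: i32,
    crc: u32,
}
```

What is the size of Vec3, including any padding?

124

Header: @0: f [4B, align 4] → 4; +4 pad (align 8); @8: b [8B, align 8] → 16; @16: c [8B, align 8] → 24; @24: e [1B, align 1] → 25; +7 pad (align 8); @32: a [8B, align 8] → 40; size 40, align 8
@0: offset [8B, align 2] → 8
@8: attrs [56B, align 2] → 64
@64: signature [40B, align 2] → 104
@104: blocks [8B, align 2] → 112
@112: version [4B, align 2] → 116
@116: n_entries [4B, align 2] → 120
@120: crc [4B, align 2] → 124
size 124, align 2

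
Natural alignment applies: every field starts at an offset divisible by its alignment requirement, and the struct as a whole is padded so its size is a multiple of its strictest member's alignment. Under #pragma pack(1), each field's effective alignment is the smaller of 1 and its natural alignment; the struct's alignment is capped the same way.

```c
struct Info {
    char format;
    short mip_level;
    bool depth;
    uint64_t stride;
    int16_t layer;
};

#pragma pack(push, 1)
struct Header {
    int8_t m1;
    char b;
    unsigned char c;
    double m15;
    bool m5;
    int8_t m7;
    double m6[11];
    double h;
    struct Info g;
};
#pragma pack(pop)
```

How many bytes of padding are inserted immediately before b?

0

Info: @0: format [1B, align 1] → 1; +1 pad (align 2); @2: mip_level [2B, align 2] → 4; @4: depth [1B, align 1] → 5; +3 pad (align 8); @8: stride [8B, align 8] → 16; @16: layer [2B, align 2] → 18; +6 tail pad (align 8); size 24, align 8
@0: m1 [1B, align 1] → 1
@1: b [1B, align 1] → 2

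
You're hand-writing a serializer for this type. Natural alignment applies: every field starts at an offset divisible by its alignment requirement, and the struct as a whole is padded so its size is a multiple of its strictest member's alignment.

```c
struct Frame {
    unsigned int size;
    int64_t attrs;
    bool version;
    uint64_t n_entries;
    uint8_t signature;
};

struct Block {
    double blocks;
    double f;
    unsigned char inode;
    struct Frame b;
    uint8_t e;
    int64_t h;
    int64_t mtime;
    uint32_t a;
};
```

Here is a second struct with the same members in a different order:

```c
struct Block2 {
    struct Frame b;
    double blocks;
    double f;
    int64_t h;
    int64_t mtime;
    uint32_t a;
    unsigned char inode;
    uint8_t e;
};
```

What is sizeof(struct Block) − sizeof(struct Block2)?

16

Frame: @0: size [4B, align 4] → 4; +4 pad (align 8); @8: attrs [8B, align 8] → 16; @16: version [1B, align 1] → 17; +7 pad (align 8); @24: n_entries [8B, align 8] → 32; @32: signature [1B, align 1] → 33; +7 tail pad (align 8); size 40, align 8
@0: blocks [8B, align 8] → 8
@8: f [8B, align 8] → 16
@16: inode [1B, align 1] → 17
+7 pad (align 8)
@24: b [40B, align 8] → 64
@64: e [1B, align 1] → 65
+7 pad (align 8)
@72: h [8B, align 8] → 80
@80: mtime [8B, align 8] → 88
@88: a [4B, align 4] → 92
+4 tail pad (align 8)
size 96, align 8
— Block2 —
@0: b [40B, align 8] → 40
@40: blocks [8B, align 8] → 48
@48: f [8B, align 8] → 56
@56: h [8B, align 8] → 64
@64: mtime [8B, align 8] → 72
@72: a [4B, align 4] → 76
@76: inode [1B, align 1] → 77
@77: e [1B, align 1] → 78
+2 tail pad (align 8)
size 80, align 8
96 − 80 = 16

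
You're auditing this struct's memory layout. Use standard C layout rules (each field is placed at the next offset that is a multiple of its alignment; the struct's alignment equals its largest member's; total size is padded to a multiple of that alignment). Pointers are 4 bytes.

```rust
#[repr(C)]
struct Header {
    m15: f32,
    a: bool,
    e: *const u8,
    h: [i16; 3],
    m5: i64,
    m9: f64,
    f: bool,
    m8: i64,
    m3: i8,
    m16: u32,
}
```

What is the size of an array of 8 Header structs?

m15 at 0 (size 4, align 4) → ends 4
a at 4 (size 1, align 1) → ends 5
pad 3 to align 4 for e
e at 8 (size 4, align 4) → ends 12
h at 12 (size 6, align 2) → ends 18
pad 6 to align 8 for m5
m5 at 24 (size 8, align 8) → ends 32
m9 at 32 (size 8, align 8) → ends 40
f at 40 (size 1, align 1) → ends 41
pad 7 to align 8 for m8
m8 at 48 (size 8, align 8) → ends 56
m3 at 56 (size 1, align 1) → ends 57
pad 3 to align 4 for m16
m16 at 60 (size 4, align 4) → ends 64
total 64 bytes, alignment 8
array of 8: 8 × 64 = 512

512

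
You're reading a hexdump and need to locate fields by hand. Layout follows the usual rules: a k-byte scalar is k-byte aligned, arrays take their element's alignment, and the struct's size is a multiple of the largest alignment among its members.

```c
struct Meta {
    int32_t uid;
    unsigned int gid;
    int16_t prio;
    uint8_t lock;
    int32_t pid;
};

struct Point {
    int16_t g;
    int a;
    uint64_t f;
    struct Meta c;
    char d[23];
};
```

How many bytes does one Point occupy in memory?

Meta: @0: uid [4B, align 4] → 4; @4: gid [4B, align 4] → 8; @8: prio [2B, align 2] → 10; @10: lock [1B, align 1] → 11; +1 pad (align 4); @12: pid [4B, align 4] → 16; size 16, align 4
@0: g [2B, align 2] → 2
+2 pad (align 4)
@4: a [4B, align 4] → 8
@8: f [8B, align 8] → 16
@16: c [16B, align 4] → 32
@32: d [23B, align 1] → 55
+1 tail pad (align 8)
size 56, align 8

56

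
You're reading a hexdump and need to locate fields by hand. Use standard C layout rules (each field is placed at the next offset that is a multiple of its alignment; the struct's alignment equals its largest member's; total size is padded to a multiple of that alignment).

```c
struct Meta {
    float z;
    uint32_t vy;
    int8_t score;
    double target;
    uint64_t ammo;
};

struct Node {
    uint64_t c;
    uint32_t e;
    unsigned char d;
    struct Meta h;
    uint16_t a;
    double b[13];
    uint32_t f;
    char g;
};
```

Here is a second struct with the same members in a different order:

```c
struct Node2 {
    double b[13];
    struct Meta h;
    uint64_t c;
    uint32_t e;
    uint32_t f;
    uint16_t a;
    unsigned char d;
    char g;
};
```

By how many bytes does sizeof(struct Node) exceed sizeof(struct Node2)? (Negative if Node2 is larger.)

Meta: @0: z [4B, align 4] → 4; @4: vy [4B, align 4] → 8; @8: score [1B, align 1] → 9; +7 pad (align 8); @16: target [8B, align 8] → 24; @24: ammo [8B, align 8] → 32; size 32, align 8
@0: c [8B, align 8] → 8
@8: e [4B, align 4] → 12
@12: d [1B, align 1] → 13
+3 pad (align 8)
@16: h [32B, align 8] → 48
@48: a [2B, align 2] → 50
+6 pad (align 8)
@56: b [104B, align 8] → 160
@160: f [4B, align 4] → 164
@164: g [1B, align 1] → 165
+3 tail pad (align 8)
size 168, align 8
— Node2 —
@0: b [104B, align 8] → 104
@104: h [32B, align 8] → 136
@136: c [8B, align 8] → 144
@144: e [4B, align 4] → 148
@148: f [4B, align 4] → 152
@152: a [2B, align 2] → 154
@154: d [1B, align 1] → 155
@155: g [1B, align 1] → 156
+4 tail pad (align 8)
size 160, align 8
168 − 160 = 8

8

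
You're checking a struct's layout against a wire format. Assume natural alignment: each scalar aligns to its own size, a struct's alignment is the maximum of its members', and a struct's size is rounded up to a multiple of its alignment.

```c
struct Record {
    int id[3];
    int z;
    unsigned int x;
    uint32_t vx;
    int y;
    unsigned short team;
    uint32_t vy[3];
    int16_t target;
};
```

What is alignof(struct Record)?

member alignments: id=4, z=4, x=4, vx=4, y=4, team=2, vy=4, target=2
max = 4

4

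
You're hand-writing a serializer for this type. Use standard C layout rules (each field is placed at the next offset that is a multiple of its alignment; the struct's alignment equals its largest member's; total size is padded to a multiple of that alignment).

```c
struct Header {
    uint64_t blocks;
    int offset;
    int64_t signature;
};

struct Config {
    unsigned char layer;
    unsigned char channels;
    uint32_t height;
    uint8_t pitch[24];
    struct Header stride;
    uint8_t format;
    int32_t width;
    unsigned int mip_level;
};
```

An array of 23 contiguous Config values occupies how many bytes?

1656

Header: blocks at 0 (size 8, align 8) → ends 8; offset at 8 (size 4, align 4) → ends 12; pad 4 to align 8 for signature; signature at 16 (size 8, align 8) → ends 24; total 24 bytes, alignment 8
layer at 0 (size 1, align 1) → ends 1
channels at 1 (size 1, align 1) → ends 2
pad 2 to align 4 for height
height at 4 (size 4, align 4) → ends 8
pitch at 8 (size 24, align 1) → ends 32
stride at 32 (size 24, align 8) → ends 56
format at 56 (size 1, align 1) → ends 57
pad 3 to align 4 for width
width at 60 (size 4, align 4) → ends 64
mip_level at 64 (size 4, align 4) → ends 68
tail pad 4 to reach multiple of 8
total 72 bytes, alignment 8
array of 23: 23 × 72 = 1656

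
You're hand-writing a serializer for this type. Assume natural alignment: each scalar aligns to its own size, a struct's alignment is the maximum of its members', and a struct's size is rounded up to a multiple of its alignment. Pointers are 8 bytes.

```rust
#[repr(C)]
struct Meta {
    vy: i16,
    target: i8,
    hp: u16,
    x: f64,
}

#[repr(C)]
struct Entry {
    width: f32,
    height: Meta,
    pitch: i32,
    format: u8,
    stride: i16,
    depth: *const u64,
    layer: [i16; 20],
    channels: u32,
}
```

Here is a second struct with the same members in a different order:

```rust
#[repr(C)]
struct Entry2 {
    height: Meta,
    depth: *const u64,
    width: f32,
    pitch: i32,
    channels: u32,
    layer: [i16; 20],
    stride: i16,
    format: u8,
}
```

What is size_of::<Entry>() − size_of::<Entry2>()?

Meta: 0..2  vy  (2B, 2-aligned); 2..3  target  (1B, 1-aligned); 3..4  -- padding (1B); 4..6  hp  (2B, 2-aligned); 6..8  -- padding (2B); 8..16  x  (8B, 8-aligned); sizeof = 16, alignof = 8
0..4  width  (4B, 4-aligned)
4..8  -- padding (4B)
8..24  height  (16B, 8-aligned)
24..28  pitch  (4B, 4-aligned)
28..29  format  (1B, 1-aligned)
29..30  -- padding (1B)
30..32  stride  (2B, 2-aligned)
32..40  depth  (8B, 8-aligned)
40..80  layer  (40B, 2-aligned)
80..84  channels  (4B, 4-aligned)
84..88  -- tail padding (4B)
sizeof = 88, alignof = 8
— Entry2 —
0..16  height  (16B, 8-aligned)
16..24  depth  (8B, 8-aligned)
24..28  width  (4B, 4-aligned)
28..32  pitch  (4B, 4-aligned)
32..36  channels  (4B, 4-aligned)
36..76  layer  (40B, 2-aligned)
76..78  stride  (2B, 2-aligned)
78..79  format  (1B, 1-aligned)
79..80  -- tail padding (1B)
sizeof = 80, alignof = 8
88 − 80 = 8

8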